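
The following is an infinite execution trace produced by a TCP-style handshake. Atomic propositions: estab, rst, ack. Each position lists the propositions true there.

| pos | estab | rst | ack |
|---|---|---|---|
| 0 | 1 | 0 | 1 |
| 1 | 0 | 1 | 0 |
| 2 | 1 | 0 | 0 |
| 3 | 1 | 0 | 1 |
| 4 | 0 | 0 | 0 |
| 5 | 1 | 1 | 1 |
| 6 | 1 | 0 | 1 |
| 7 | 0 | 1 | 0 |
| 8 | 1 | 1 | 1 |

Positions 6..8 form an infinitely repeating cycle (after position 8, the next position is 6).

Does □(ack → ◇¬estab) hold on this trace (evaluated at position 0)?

ack → ◇¬estab holds at every position 0..8, and those are all positions ever visited, so □(ack → ◇¬estab) holds.
Positions where ack holds: 0, 3, 5, 6, 8.
Check ◇¬estab at each: 0→ok, 3→ok, 5→ok, 6→ok, 8→ok.

Yes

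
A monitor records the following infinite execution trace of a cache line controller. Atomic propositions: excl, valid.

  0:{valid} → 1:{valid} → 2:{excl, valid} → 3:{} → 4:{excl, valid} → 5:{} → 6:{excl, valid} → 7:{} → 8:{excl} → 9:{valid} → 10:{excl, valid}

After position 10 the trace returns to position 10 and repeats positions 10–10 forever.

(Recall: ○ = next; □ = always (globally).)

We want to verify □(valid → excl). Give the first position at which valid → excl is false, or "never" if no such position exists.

At position 0 the labels are {valid}, so valid → excl is false there. This is the first violation.

0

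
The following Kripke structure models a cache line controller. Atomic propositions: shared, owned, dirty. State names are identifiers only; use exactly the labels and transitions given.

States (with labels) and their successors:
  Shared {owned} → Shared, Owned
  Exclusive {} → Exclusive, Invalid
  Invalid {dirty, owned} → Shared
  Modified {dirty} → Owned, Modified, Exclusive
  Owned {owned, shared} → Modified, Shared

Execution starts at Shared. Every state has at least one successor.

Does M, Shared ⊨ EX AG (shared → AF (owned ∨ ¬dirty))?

States satisfying AG (shared → AF (owned ∨ ¬dirty)): {Shared, Exclusive, Invalid, Modified, Owned}.
States satisfying EX AG (shared → AF (owned ∨ ¬dirty)): {Shared, Exclusive, Invalid, Modified, Owned}.
Shared ∈ Sat(EX AG (shared → AF (owned ∨ ¬dirty))).

Holds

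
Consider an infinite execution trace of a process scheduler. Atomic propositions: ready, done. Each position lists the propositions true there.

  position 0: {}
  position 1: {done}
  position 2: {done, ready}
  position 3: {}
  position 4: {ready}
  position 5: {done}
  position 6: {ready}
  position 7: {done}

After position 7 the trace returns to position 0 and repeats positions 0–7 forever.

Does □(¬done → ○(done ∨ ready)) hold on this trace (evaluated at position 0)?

¬done → ○(done ∨ ready) holds at every position 0..7, and those are all positions ever visited, so □(¬done → ○(done ∨ ready)) holds.
Positions where ¬done holds: 0, 3, 4, 6.
Check ○(done ∨ ready) at each: 0→ok, 3→ok, 4→ok, 6→ok.

Holds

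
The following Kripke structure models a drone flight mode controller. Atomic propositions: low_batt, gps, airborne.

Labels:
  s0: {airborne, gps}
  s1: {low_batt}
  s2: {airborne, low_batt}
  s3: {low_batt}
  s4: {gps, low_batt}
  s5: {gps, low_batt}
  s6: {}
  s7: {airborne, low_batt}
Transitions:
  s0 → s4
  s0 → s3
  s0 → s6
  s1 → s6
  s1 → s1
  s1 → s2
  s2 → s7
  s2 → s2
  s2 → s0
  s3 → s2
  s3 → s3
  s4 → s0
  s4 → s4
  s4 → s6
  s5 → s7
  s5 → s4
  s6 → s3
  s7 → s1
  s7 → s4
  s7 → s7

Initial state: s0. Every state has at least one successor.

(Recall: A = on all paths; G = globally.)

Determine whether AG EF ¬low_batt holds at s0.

Yes

States satisfying EF ¬low_batt: {s0, s1, s2, s3, s4, s5, s6, s7}.
States satisfying AG EF ¬low_batt: {s0, s1, s2, s3, s4, s5, s6, s7}.
Every state reachable from s0 satisfies EF ¬low_batt.
s0 ∈ Sat(AG EF ¬low_batt).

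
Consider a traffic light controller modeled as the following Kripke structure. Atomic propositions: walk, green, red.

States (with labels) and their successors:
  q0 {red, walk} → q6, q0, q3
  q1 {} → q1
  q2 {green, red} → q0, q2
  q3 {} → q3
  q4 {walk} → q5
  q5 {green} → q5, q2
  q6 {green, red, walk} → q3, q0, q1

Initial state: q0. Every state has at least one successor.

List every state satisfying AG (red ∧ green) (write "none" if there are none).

none

States satisfying red ∧ green: {q2, q6}.
States satisfying AG (red ∧ green): ∅.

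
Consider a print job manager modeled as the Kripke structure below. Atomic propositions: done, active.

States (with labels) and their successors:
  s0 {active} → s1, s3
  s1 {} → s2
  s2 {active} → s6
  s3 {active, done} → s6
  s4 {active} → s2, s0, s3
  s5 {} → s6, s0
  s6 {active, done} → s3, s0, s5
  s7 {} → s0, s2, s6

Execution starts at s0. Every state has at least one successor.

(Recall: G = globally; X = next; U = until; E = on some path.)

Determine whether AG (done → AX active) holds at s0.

Does not hold

States satisfying done → AX active: {s0, s1, s2, s3, s4, s5, s7}.
States satisfying AG (done → AX active): ∅.
s6 is reachable from s0 and violates done → AX active, so AG fails at s0.
s0 ∉ Sat(AG (done → AX active)).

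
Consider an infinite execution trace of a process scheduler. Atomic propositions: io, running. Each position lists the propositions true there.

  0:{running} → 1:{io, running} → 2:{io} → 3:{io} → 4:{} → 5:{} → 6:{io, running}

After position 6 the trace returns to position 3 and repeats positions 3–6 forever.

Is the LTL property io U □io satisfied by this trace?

Does not hold

Walking from position 0: at position 0, □io has not yet held and io fails, so io U □io is false.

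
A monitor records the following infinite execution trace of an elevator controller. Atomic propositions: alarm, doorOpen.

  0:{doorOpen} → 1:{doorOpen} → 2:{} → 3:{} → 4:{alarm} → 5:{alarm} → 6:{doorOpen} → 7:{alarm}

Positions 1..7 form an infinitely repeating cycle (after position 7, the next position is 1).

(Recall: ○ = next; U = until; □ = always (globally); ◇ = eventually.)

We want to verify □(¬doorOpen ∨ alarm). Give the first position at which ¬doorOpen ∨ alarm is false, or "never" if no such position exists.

0

At position 0 the labels are {doorOpen}, so ¬doorOpen ∨ alarm is false there. This is the first violation.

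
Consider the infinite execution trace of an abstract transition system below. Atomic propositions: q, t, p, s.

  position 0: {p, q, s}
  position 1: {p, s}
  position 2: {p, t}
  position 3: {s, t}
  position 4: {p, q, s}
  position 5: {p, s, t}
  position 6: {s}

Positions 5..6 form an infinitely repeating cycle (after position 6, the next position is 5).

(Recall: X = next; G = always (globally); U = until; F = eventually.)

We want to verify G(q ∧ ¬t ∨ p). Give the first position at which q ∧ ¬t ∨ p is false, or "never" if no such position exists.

3

Check q ∧ ¬t ∨ p at each position in order: 0 ✓, 1 ✓, 2 ✓.
At position 3 the labels are {s, t}, so q ∧ ¬t ∨ p is false there. This is the first violation.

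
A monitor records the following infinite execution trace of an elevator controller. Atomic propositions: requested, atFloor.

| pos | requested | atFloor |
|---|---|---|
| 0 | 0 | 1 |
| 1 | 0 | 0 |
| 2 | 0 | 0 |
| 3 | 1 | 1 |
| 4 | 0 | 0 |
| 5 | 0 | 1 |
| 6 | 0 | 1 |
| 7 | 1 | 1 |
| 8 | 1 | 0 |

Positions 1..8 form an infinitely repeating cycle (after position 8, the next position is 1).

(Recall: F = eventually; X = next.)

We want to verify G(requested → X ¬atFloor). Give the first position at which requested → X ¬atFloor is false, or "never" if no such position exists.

requested → X ¬atFloor holds at every position 0..8, and those are all the positions the trace ever visits, so the invariant G(requested → X ¬atFloor) is never violated.

never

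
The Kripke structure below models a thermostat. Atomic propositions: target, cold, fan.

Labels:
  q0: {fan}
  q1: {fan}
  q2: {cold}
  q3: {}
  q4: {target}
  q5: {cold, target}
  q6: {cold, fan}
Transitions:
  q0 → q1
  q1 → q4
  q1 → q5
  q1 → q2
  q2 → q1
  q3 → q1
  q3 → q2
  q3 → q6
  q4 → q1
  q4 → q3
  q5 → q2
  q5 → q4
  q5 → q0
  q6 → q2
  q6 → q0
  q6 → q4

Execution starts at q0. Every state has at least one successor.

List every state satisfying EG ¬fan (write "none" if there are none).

none

States satisfying ¬fan: {q2, q3, q4, q5}.
States satisfying EG ¬fan: ∅.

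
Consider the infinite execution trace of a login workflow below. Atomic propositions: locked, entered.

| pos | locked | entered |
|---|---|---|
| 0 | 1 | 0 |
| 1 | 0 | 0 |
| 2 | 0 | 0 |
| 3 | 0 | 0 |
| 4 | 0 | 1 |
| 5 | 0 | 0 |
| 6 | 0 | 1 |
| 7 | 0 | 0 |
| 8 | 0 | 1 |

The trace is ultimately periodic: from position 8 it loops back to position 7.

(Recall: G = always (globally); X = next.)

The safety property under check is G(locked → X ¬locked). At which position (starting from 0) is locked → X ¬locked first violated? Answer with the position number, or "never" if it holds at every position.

locked → X ¬locked holds at every position 0..8, and those are all the positions the trace ever visits, so the invariant G(locked → X ¬locked) is never violated.

never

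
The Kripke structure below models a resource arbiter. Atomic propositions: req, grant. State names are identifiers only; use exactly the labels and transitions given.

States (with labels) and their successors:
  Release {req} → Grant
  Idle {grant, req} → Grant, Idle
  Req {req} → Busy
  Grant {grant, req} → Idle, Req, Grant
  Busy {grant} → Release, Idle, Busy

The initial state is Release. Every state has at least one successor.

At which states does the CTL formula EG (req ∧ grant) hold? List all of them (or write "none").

States satisfying req ∧ grant: {Idle, Grant}.
States satisfying EG (req ∧ grant): {Idle, Grant}.

{Idle, Grant}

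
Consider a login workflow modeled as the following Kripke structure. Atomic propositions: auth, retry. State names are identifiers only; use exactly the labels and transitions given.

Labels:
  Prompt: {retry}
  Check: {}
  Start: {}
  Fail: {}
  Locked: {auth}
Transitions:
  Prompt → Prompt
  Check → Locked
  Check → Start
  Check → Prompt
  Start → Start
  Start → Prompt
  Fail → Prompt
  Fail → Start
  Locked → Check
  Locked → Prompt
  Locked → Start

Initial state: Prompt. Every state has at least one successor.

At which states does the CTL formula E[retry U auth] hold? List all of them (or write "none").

{Locked}

States satisfying retry: {Prompt}.
States satisfying auth: {Locked}.
States satisfying E[retry U auth]: {Locked}.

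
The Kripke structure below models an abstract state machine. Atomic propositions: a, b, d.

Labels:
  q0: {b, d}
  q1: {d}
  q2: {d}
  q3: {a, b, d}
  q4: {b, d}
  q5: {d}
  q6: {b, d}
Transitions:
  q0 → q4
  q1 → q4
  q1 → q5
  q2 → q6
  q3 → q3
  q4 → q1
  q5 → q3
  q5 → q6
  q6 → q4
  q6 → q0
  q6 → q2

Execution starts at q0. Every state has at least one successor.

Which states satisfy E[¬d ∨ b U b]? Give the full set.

States satisfying ¬d ∨ b: {q0, q3, q4, q6}.
States satisfying b: {q0, q3, q4, q6}.
States satisfying E[¬d ∨ b U b]: {q0, q3, q4, q6}.

{q0, q3, q4, q6}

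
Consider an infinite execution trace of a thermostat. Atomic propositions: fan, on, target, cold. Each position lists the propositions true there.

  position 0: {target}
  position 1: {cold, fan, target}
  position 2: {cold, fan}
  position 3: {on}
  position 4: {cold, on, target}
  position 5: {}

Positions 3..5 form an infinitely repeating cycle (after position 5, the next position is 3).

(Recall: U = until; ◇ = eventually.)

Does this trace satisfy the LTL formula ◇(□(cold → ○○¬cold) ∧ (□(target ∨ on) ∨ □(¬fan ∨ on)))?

□(cold → ○○¬cold) ∧ (□(target ∨ on) ∨ □(¬fan ∨ on)) holds at position 3, which is reachable from 0, so ◇(□(cold → ○○¬cold) ∧ (□(target ∨ on) ∨ □(¬fan ∨ on))) holds.

Holds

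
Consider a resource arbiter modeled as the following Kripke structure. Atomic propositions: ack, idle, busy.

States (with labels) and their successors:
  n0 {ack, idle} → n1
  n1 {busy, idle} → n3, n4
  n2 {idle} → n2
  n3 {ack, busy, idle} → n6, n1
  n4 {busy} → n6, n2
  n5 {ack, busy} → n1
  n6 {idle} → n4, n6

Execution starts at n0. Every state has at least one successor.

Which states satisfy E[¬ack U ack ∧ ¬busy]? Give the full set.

{n0}

States satisfying ¬ack: {n1, n2, n4, n6}.
States satisfying ack ∧ ¬busy: {n0}.
States satisfying E[¬ack U ack ∧ ¬busy]: {n0}.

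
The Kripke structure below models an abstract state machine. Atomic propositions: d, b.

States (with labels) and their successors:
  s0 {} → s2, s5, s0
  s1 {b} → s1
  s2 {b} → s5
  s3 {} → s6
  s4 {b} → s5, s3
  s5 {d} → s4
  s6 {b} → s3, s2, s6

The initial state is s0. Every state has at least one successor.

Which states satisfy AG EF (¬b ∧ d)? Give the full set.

{s0, s2, s3, s4, s5, s6}

States satisfying EF (¬b ∧ d): {s0, s2, s3, s4, s5, s6}.
States satisfying AG EF (¬b ∧ d): {s0, s2, s3, s4, s5, s6}.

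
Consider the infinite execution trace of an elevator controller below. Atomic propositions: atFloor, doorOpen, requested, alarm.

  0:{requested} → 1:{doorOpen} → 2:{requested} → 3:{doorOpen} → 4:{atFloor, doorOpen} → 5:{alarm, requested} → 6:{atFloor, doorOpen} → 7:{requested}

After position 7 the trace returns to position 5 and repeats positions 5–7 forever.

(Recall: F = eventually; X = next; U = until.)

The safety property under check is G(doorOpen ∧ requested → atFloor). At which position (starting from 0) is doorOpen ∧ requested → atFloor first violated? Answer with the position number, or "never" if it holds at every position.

doorOpen ∧ requested → atFloor holds at every position 0..7, and those are all the positions the trace ever visits, so the invariant G(doorOpen ∧ requested → atFloor) is never violated.

never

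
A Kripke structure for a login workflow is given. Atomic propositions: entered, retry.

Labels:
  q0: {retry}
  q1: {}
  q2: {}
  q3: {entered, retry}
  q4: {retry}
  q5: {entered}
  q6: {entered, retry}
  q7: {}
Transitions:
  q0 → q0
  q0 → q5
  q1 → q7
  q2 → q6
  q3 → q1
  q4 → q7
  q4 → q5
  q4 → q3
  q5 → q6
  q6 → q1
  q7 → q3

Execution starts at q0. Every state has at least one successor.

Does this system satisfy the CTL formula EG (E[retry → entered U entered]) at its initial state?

Does not hold

States satisfying E[retry → entered U entered]: {q1, q2, q3, q5, q6, q7}.
States satisfying EG (E[retry → entered U entered]): {q1, q2, q3, q5, q6, q7}.
No suitable path/successor from q0 witnesses the formula.
q0 ∉ Sat(EG (E[retry → entered U entered])).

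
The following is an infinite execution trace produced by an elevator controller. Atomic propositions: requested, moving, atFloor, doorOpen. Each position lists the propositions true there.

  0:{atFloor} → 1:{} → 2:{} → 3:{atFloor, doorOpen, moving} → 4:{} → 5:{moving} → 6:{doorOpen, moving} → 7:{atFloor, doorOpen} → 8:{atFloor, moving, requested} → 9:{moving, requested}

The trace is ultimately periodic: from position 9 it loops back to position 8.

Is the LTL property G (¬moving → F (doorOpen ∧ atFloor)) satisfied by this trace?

Yes

¬moving → F (doorOpen ∧ atFloor) holds at every position 0..9, and those are all positions ever visited, so G (¬moving → F (doorOpen ∧ atFloor)) holds.
Positions where ¬moving holds: 0, 1, 2, 4, 7.
Check F (doorOpen ∧ atFloor) at each: 0→ok, 1→ok, 2→ok, 4→ok, 7→ok.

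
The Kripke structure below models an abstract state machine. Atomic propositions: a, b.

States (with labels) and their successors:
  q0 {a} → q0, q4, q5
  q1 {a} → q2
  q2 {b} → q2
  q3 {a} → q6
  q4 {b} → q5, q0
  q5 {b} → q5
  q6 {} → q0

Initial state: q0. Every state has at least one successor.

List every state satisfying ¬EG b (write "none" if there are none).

States satisfying b: {q2, q4, q5}.
States satisfying EG b: {q2, q4, q5}.
States satisfying ¬EG b: {q0, q1, q3, q6}.

{q0, q1, q3, q6}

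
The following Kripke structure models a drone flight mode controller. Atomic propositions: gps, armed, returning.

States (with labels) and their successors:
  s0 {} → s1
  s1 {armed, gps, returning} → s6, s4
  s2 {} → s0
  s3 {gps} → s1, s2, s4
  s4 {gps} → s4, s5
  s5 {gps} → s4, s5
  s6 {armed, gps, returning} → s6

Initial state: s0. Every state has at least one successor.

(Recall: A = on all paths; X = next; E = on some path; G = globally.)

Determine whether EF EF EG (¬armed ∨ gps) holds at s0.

Yes

States satisfying EF EG (¬armed ∨ gps): {s0, s1, s2, s3, s4, s5, s6}.
States satisfying EF EF EG (¬armed ∨ gps): {s0, s1, s2, s3, s4, s5, s6}.
Some path from s0 reaches a state where EF EG (¬armed ∨ gps) holds.
s0 ∈ Sat(EF EF EG (¬armed ∨ gps)).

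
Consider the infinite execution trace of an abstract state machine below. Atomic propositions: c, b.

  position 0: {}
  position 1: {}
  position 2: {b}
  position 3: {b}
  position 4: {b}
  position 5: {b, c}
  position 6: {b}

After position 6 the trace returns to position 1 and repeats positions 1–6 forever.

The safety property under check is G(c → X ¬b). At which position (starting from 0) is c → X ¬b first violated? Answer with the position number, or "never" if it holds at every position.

Check c → X ¬b at each position in order: 0 ✓, 1 ✓, 2 ✓, 3 ✓, 4 ✓.
At position 5 the labels are {b, c} and the next position 6 has {b}, so c → X ¬b is false there. This is the first violation.

5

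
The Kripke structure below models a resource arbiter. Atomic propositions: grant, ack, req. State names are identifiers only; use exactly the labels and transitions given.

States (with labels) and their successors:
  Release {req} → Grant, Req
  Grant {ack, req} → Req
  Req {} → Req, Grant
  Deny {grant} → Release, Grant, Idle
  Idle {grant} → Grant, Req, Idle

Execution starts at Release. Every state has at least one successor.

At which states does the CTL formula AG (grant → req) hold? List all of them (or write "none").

{Release, Grant, Req}

States satisfying grant → req: {Release, Grant, Req}.
States satisfying AG (grant → req): {Release, Grant, Req}.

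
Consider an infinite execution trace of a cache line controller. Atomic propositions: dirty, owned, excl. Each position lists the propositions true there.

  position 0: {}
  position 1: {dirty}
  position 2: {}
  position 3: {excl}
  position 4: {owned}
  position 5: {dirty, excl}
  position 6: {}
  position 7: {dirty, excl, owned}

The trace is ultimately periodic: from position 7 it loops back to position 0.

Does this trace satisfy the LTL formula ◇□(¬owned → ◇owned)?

Holds

□(¬owned → ◇owned) holds at position 0, which is reachable from 0, so ◇□(¬owned → ◇owned) holds.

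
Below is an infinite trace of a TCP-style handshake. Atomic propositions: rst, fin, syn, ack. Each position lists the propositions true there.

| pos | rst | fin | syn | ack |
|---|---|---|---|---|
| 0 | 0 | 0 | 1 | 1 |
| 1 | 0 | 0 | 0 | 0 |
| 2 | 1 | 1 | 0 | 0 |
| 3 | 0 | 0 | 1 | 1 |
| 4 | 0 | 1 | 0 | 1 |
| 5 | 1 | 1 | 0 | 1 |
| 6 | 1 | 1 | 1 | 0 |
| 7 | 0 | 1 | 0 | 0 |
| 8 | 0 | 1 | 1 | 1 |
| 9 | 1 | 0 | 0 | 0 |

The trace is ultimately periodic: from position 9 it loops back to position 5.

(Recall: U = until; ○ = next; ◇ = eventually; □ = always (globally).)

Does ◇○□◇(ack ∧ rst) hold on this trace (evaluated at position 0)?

○□◇(ack ∧ rst) holds at position 0, which is reachable from 0, so ◇○□◇(ack ∧ rst) holds.

Yes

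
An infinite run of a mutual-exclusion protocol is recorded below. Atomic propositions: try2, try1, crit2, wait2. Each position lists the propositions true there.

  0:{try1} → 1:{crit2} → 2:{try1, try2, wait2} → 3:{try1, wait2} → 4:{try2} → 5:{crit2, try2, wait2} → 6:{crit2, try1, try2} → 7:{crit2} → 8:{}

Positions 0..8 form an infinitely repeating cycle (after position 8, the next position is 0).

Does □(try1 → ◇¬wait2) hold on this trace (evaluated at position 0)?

try1 → ◇¬wait2 holds at every position 0..8, and those are all positions ever visited, so □(try1 → ◇¬wait2) holds.
Positions where try1 holds: 0, 2, 3, 6.
Check ◇¬wait2 at each: 0→ok, 2→ok, 3→ok, 6→ok.

Yes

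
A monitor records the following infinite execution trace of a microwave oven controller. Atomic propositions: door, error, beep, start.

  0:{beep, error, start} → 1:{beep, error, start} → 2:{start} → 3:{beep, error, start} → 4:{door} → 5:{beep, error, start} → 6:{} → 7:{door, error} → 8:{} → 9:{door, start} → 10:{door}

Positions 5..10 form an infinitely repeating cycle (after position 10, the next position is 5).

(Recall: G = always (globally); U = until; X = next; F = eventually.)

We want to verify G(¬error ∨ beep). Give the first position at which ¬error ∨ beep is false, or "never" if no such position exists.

Check ¬error ∨ beep at each position in order: 0 ✓, 1 ✓, 2 ✓, 3 ✓, 4 ✓, 5 ✓, 6 ✓.
At position 7 the labels are {door, error}, so ¬error ∨ beep is false there. This is the first violation.

7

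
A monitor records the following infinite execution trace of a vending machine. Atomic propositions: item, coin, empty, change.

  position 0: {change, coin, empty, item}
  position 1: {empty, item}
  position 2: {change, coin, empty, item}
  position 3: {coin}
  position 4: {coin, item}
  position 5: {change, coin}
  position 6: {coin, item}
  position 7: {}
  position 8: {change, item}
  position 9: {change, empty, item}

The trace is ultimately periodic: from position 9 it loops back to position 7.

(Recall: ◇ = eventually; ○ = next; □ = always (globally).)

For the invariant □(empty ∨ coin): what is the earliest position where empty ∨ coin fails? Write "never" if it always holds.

Check empty ∨ coin at each position in order: 0 ✓, 1 ✓, 2 ✓, 3 ✓, 4 ✓, 5 ✓, 6 ✓.
At position 7 the labels are {}, so empty ∨ coin is false there. This is the first violation.

7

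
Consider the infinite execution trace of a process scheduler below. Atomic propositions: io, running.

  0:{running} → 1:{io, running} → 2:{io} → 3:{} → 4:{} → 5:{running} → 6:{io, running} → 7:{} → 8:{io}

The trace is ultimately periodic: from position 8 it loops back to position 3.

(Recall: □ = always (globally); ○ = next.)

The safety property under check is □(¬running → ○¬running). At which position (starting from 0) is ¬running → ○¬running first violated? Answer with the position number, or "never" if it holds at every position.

Check ¬running → ○¬running at each position in order: 0 ✓, 1 ✓, 2 ✓, 3 ✓.
At position 4 the labels are {} and the next position 5 has {running}, so ¬running → ○¬running is false there. This is the first violation.

4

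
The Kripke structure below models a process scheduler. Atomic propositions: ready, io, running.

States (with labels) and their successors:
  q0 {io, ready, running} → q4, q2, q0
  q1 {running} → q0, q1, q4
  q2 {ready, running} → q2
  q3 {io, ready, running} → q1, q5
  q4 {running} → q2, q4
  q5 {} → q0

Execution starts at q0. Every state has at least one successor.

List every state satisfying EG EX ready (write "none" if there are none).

{q0, q1, q2, q4, q5}

States satisfying EX ready: {q0, q1, q2, q4, q5}.
States satisfying EG EX ready: {q0, q1, q2, q4, q5}.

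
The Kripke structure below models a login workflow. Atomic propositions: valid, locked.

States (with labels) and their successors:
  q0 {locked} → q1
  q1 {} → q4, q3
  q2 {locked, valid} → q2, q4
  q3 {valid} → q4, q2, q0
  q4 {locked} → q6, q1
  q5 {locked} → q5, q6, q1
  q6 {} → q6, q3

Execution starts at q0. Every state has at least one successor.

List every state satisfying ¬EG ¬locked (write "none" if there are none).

{q0, q1, q2, q3, q4, q5}

States satisfying ¬locked: {q1, q3, q6}.
States satisfying EG ¬locked: {q6}.
States satisfying ¬EG ¬locked: {q0, q1, q2, q3, q4, q5}.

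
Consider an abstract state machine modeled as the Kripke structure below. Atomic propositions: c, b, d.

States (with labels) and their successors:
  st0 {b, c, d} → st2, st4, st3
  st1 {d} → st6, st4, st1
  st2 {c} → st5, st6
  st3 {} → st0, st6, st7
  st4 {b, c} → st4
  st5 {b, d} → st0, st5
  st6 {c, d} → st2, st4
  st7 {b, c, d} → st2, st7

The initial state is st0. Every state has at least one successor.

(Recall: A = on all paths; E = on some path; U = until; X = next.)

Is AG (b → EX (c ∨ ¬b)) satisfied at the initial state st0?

States satisfying b → EX (c ∨ ¬b): {st0, st1, st2, st3, st4, st5, st6, st7}.
States satisfying AG (b → EX (c ∨ ¬b)): {st0, st1, st2, st3, st4, st5, st6, st7}.
Every state reachable from st0 satisfies b → EX (c ∨ ¬b).
st0 ∈ Sat(AG (b → EX (c ∨ ¬b))).

Yes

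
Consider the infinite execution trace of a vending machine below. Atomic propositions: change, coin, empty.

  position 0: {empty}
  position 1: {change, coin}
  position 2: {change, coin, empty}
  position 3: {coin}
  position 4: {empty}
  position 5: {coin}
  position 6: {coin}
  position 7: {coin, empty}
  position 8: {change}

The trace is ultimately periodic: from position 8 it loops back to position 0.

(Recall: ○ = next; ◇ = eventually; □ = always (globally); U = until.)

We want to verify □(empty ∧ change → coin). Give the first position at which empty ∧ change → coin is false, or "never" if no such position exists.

never

empty ∧ change → coin holds at every position 0..8, and those are all the positions the trace ever visits, so the invariant □(empty ∧ change → coin) is never violated.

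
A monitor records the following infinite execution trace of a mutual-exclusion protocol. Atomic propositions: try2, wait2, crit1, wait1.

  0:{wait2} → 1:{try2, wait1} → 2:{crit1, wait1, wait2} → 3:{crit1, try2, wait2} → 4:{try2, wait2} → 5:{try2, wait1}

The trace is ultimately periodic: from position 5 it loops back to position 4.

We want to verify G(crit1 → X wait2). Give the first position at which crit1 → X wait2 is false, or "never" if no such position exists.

crit1 → X wait2 holds at every position 0..5, and those are all the positions the trace ever visits, so the invariant G(crit1 → X wait2) is never violated.

never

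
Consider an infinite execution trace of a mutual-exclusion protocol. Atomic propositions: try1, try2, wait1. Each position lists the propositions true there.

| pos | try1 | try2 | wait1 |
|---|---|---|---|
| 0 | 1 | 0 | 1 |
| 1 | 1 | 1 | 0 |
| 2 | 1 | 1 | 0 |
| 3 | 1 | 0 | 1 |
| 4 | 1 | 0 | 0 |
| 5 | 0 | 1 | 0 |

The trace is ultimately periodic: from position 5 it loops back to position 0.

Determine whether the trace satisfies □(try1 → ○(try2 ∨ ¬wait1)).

Does not hold

try1 → ○(try2 ∨ ¬wait1) must hold at every position from 0 onward. It fails at position 2, so □(try1 → ○(try2 ∨ ¬wait1)) is false.
Positions where try1 holds: 0, 1, 2, 3, 4.
Check ○(try2 ∨ ¬wait1) at each: 0→ok, 1→ok, 2→fails, 3→ok, 4→ok.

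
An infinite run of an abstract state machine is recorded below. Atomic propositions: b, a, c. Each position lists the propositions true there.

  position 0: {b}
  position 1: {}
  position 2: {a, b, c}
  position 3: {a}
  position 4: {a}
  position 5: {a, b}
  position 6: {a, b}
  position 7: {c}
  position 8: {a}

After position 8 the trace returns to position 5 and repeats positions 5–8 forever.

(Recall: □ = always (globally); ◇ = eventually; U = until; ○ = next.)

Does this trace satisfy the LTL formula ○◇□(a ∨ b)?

The position after 0 is 1; ◇□(a ∨ b) is false there.

No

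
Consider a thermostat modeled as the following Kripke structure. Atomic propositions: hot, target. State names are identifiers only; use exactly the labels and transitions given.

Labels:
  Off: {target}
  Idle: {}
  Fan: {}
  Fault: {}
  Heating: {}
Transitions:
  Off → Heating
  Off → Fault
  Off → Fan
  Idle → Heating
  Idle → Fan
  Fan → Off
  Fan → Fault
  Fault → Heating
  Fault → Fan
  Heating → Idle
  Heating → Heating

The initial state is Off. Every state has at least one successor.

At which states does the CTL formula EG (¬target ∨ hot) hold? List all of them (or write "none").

States satisfying ¬target ∨ hot: {Idle, Fan, Fault, Heating}.
States satisfying EG (¬target ∨ hot): {Idle, Fan, Fault, Heating}.

{Idle, Fan, Fault, Heating}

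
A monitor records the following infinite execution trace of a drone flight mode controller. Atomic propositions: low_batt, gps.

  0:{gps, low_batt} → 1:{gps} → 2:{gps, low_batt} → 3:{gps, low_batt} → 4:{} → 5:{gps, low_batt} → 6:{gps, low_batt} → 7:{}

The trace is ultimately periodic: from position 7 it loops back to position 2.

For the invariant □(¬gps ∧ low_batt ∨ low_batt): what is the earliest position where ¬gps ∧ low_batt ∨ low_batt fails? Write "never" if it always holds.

1

Check ¬gps ∧ low_batt ∨ low_batt at each position in order: 0 ✓.
At position 1 the labels are {gps}, so ¬gps ∧ low_batt ∨ low_batt is false there. This is the first violation.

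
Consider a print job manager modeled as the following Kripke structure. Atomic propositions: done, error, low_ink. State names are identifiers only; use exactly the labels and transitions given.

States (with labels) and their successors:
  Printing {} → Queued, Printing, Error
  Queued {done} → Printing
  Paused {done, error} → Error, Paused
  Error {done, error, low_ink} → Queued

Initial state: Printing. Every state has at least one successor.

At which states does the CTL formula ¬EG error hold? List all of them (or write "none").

{Printing, Queued, Error}

States satisfying error: {Paused, Error}.
States satisfying EG error: {Paused}.
States satisfying ¬EG error: {Printing, Queued, Error}.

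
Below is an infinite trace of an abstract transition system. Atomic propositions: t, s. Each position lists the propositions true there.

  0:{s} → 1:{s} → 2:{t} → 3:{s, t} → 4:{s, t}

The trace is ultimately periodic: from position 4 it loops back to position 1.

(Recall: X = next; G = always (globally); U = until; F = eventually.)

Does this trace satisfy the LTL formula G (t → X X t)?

Does not hold

t → X X t must hold at every position from 0 onward. It fails at position 3, so G (t → X X t) is false.
Positions where t holds: 2, 3, 4.
Check X X t at each: 2→ok, 3→fails, 4→ok.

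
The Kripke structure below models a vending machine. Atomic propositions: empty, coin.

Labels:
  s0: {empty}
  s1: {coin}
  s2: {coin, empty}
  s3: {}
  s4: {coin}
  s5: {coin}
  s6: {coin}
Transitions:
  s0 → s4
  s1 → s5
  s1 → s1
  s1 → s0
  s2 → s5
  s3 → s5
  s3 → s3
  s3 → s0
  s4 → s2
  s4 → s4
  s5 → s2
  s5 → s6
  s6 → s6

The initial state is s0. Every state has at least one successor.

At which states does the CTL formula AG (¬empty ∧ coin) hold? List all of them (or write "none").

{s6}

States satisfying ¬empty ∧ coin: {s1, s4, s5, s6}.
States satisfying AG (¬empty ∧ coin): {s6}.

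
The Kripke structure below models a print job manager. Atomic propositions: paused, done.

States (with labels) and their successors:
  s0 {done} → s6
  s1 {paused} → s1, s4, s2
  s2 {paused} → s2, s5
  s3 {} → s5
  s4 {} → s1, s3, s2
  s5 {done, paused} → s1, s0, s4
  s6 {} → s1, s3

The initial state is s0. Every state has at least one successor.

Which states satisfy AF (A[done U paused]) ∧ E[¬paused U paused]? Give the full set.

States satisfying A[done U paused]: {s1, s2, s5}.
States satisfying AF (A[done U paused]): {s0, s1, s2, s3, s4, s5, s6}.
States satisfying ¬paused: {s0, s3, s4, s6}.
States satisfying paused: {s1, s2, s5}.
States satisfying E[¬paused U paused]: {s0, s1, s2, s3, s4, s5, s6}.
States satisfying AF (A[done U paused]) ∧ E[¬paused U paused]: {s0, s1, s2, s3, s4, s5, s6}.

{s0, s1, s2, s3, s4, s5, s6}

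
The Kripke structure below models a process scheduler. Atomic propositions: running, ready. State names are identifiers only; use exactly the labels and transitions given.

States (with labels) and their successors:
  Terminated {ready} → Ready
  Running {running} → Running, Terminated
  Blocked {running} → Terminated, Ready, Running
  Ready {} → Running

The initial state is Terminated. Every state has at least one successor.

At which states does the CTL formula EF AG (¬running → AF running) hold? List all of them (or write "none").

States satisfying AG (¬running → AF running): {Terminated, Running, Blocked, Ready}.
States satisfying EF AG (¬running → AF running): {Terminated, Running, Blocked, Ready}.

{Terminated, Running, Blocked, Ready}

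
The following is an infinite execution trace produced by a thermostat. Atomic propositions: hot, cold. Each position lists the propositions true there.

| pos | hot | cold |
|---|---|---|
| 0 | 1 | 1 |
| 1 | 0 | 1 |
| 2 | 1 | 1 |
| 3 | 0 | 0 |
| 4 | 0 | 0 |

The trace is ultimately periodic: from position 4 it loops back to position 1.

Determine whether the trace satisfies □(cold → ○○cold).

cold → ○○cold must hold at every position from 0 onward. It fails at position 1, so □(cold → ○○cold) is false.
Positions where cold holds: 0, 1, 2.
Check ○○cold at each: 0→ok, 1→fails, 2→fails.

No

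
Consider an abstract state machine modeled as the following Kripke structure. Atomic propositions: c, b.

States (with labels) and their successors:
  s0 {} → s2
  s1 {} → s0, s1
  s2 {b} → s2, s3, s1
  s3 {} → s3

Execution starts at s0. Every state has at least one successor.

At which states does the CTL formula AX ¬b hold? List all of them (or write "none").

{s1, s3}

States satisfying ¬b: {s0, s1, s3}.
States satisfying AX ¬b: {s1, s3}.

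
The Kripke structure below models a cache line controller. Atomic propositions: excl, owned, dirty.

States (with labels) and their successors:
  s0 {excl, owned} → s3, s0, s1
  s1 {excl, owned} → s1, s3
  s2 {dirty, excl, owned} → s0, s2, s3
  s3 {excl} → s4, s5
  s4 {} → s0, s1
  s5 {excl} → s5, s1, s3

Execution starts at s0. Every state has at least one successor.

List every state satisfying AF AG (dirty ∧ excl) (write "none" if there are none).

none

States satisfying AG (dirty ∧ excl): ∅.
States satisfying AF AG (dirty ∧ excl): ∅.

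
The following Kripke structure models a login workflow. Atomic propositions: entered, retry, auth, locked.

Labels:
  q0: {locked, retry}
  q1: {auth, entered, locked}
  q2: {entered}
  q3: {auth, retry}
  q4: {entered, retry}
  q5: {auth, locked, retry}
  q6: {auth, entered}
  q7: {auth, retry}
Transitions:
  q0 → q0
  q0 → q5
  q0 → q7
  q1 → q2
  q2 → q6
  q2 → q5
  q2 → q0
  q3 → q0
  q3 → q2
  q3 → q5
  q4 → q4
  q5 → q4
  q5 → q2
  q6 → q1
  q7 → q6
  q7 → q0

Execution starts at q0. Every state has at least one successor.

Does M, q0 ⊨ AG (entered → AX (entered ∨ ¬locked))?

No

States satisfying entered → AX (entered ∨ ¬locked): {q0, q1, q3, q4, q5, q6, q7}.
States satisfying AG (entered → AX (entered ∨ ¬locked)): {q4}.
q2 is reachable from q0 and violates entered → AX (entered ∨ ¬locked), so AG fails at q0.
q0 ∉ Sat(AG (entered → AX (entered ∨ ¬locked))).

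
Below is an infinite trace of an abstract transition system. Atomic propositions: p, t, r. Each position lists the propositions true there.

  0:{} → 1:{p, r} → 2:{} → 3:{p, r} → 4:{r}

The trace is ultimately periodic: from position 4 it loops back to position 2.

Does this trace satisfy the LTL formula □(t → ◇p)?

t → ◇p holds at every position 0..4, and those are all positions ever visited, so □(t → ◇p) holds.

Yes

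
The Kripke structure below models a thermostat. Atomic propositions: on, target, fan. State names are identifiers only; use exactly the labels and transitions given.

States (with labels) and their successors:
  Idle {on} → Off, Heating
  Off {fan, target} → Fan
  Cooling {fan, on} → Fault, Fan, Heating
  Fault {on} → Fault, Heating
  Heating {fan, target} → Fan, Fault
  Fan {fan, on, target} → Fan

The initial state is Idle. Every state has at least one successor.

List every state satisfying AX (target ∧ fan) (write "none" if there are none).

States satisfying target ∧ fan: {Off, Heating, Fan}.
States satisfying AX (target ∧ fan): {Idle, Off, Fan}.

{Idle, Off, Fan}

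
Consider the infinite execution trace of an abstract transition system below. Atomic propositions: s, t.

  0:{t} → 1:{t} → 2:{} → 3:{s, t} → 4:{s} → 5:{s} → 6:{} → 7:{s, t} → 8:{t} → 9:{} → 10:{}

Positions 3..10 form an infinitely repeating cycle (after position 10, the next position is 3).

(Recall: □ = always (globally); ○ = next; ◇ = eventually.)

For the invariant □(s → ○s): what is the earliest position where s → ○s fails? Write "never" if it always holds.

5

Check s → ○s at each position in order: 0 ✓, 1 ✓, 2 ✓, 3 ✓, 4 ✓.
At position 5 the labels are {s} and the next position 6 has {}, so s → ○s is false there. This is the first violation.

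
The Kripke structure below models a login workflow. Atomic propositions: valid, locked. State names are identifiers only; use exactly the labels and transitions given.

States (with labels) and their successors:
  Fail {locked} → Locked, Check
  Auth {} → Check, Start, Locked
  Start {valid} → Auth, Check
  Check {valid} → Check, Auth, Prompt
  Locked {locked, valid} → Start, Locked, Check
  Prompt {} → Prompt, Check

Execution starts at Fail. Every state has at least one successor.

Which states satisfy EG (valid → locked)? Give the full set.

{Fail, Auth, Locked, Prompt}

States satisfying valid → locked: {Fail, Auth, Locked, Prompt}.
States satisfying EG (valid → locked): {Fail, Auth, Locked, Prompt}.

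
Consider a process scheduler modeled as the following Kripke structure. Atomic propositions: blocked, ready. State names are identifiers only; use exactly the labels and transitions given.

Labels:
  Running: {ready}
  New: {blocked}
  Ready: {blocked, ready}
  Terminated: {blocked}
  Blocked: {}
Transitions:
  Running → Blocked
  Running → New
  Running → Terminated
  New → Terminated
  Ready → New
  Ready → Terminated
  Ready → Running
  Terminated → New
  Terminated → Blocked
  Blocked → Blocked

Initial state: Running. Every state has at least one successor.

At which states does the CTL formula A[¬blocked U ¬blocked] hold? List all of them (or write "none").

States satisfying ¬blocked: {Running, Blocked}.
States satisfying A[¬blocked U ¬blocked]: {Running, Blocked}.

{Running, Blocked}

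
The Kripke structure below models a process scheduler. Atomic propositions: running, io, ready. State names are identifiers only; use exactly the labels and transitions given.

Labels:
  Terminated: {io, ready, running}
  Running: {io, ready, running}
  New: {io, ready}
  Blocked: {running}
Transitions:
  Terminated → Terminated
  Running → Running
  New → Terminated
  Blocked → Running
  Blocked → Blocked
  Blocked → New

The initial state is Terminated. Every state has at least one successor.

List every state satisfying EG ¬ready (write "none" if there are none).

{Blocked}

States satisfying ¬ready: {Blocked}.
States satisfying EG ¬ready: {Blocked}.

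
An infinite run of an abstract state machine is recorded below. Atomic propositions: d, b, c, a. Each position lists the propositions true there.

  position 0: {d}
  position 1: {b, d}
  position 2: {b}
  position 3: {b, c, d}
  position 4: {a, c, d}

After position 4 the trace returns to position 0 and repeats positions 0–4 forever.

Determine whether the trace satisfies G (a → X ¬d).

a → X ¬d must hold at every position from 0 onward. It fails at position 4, so G (a → X ¬d) is false.
Positions where a holds: 4.
Check X ¬d at each: 4→fails.

Violated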